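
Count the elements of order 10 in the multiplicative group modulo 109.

φ(109) = 109 − 1 = 108 = 2^2 · 3^3.
Since (Z/109Z)^× is cyclic of order 108, the number of elements of order d is φ(d) when d | 108 and 0 otherwise.
10 does not divide 108, so no element of (Z/109Z)^× has order 10.

0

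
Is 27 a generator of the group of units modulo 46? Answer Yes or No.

No

φ(46) = φ(2)·φ(23) = 1·22 = 22 = 2 · 11.
27 is a primitive root mod 46 iff 27^(φ(46)/q) ≢ 1 for every prime q | φ(46), i.e. q ∈ {2, 11}.
27^11 ≡ 1 (mod 46)  [q = 2: ≡ 1 ✗]
27^2 ≡ 39 (mod 46)  [q = 11: ≢ 1 ✓]
27^11 ≡ 1 shows ord(27) | 11, strictly less than φ(46); not a primitive root.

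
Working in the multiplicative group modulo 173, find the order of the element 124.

43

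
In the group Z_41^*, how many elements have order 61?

0

φ(41) = 41 − 1 = 40 = 2^3 · 5.
(Z/41Z)^× is cyclic (|G| = 40); a cyclic group of order m has exactly φ(d) elements of each order d | m, and none otherwise.
Since 61 ∤ 40, the count is 0.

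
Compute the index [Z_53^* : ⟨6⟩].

2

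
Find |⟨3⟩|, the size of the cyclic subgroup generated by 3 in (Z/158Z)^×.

78

Since 3 ∈ (Z/158Z)^×, its order divides φ(158) = φ(2)·φ(79) = 1·78 = 78 = 2 · 3 · 13.
Divisors of 78: 1, 2, 3, 6, 13, 26, 39, 78.
Test each divisor d:
3^1 ≡ 3
3^2 ≡ 9
3^3 ≡ 27
3^6 ≡ 97
3^13 ≡ 103
3^26 ≡ 23
3^39 ≡ 157
3^78 ≡ 1
Therefore the multiplicative order of 3 modulo 158 is 78.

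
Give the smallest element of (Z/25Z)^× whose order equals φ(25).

2

φ(25) = φ(5^2) = 5·(5−1) = 20 = 2^2 · 5.
g is a primitive root iff g^(20/q) ≢ 1 (mod 25) for each prime q ∈ {2, 5}.
g = 2: 2^10 ≡ 24; 2^4 ≡ 16 — none is 1, so 2 is a primitive root.
The smallest primitive root modulo 25 is 2.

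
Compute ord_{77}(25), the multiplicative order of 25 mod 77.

15

ord(25) | φ(77) = φ(7·11) = (7−1)·(11−1) = 6·10 = 60 = 2^2 · 3 · 5.
Divisors of 60: 1, 2, 3, 4, 5, 6, 10, 12, 15, 20, 30, 60.
Check 25^d mod 77 for each divisor in increasing order:
25^1 ≡ 25
25^2 ≡ 9
25^3 ≡ 71
25^4 ≡ 4
25^5 ≡ 23
25^6 ≡ 36
25^10 ≡ 67
25^12 ≡ 64
25^15 ≡ 1
Therefore the multiplicative order of 25 modulo 77 is 15.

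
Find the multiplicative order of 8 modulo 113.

28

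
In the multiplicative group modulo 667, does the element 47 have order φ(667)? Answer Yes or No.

667 = 23 · 29 is a product of two distinct odd primes, so (Z/667Z)^× ≅ (Z/23Z)^× × (Z/29Z)^× is not cyclic.
No primitive root modulo 667 exists; in particular 47 is not one.

No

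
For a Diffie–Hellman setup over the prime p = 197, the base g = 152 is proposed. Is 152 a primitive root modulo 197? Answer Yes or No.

φ(197) = 197 − 1 = 196 = 2^2 · 7^2.
Test 152^(196/q) mod 197 for each prime factor q of 196:
152^98 ≡ 196 (mod 197)  [q = 2: ≢ 1 ✓]
152^28 ≡ 191 (mod 197)  [q = 7: ≢ 1 ✓]
All checks pass, so 152 has order 196 and is a primitive root modulo 197.

Yes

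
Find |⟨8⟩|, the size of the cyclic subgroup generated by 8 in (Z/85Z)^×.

The order of 8 must divide φ(85) = φ(5·17) = (5−1)·(17−1) = 4·16 = 64 = 2^6.
Divisors of 64: 1, 2, 4, 8, 16, 32, 64.
Evaluate successive powers at the divisors of 64:
8^1 ≡ 8 (mod 85)
8^2 ≡ 64 (mod 85)
8^4 ≡ 16 (mod 85)
8^8 ≡ 1 (mod 85) ✓
So ord_85(8) = 8.

8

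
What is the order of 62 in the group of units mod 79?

Since 62 ∈ (Z/79Z)^×, its order divides φ(79) = 79 − 1 = 78 = 2 · 3 · 13.
Divisors of 78: 1, 2, 3, 6, 13, 26, 39, 78.
Check 62^d mod 79 for each divisor in increasing order:
62^1 ≡ 62 (mod 79)
62^2 ≡ 52 (mod 79)
62^3 ≡ 64 (mod 79)
62^6 ≡ 67 (mod 79)
62^13 ≡ 1 (mod 79) ✓
So ord_79(62) = 13.

13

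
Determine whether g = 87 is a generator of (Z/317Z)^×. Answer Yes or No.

φ(317) = 317 − 1 = 316 = 2^2 · 79.
It suffices to check that the order of 87 is not a proper divisor of 316: compute 87^(316/q) for q ∈ {2, 79}.
87^158 ≡ 1 (mod 317)  [q = 2: ≡ 1 ✗]
87^4 ≡ 253 (mod 317)  [q = 79: ≢ 1 ✓]
Since 87^158 ≡ 1, the order of 87 divides 158 < 316, so 87 is not a primitive root.

No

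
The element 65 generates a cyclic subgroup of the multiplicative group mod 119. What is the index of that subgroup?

2

Since 65 ∈ (Z/119Z)^×, its order divides φ(119) = φ(7·17) = (7−1)·(17−1) = 6·16 = 96 = 2^5 · 3.
Divisors of 96: 1, 2, 3, 4, 6, 8, 12, 16, 24, 32, 48, 96.
Compute 65^d (mod 119) for the divisors d until we hit 1:
65^1 ≡ 65 (mod 119)
65^2 ≡ 60 (mod 119)
65^3 ≡ 92 (mod 119)
65^4 ≡ 30 (mod 119)
65^6 ≡ 15 (mod 119)
65^8 ≡ 67 (mod 119)
65^12 ≡ 106 (mod 119)
65^16 ≡ 86 (mod 119)
65^24 ≡ 50 (mod 119)
65^32 ≡ 18 (mod 119)
65^48 ≡ 1 (mod 119) ✓
Thus |⟨65⟩| = ord(65) = 48.
Index = |(Z/119Z)^×| / |⟨65⟩| = 96 / 48 = 2.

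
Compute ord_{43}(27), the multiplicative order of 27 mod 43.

14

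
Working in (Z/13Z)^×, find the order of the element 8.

4

By Lagrange's theorem, ord_13(8) divides φ(13) = 13 − 1 = 12 = 2^2 · 3.
Divisors of 12: 1, 2, 3, 4, 6, 12.
Evaluate successive powers at the divisors of 12:
8^1 ≡ 8 (mod 13)
8^2 ≡ 12 (mod 13)
8^3 ≡ 5 (mod 13)
8^4 ≡ 1 (mod 13) ✓
Hence ord(8) = 4.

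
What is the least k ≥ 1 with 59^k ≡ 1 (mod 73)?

ord(59) | φ(73) = 73 − 1 = 72 = 2^3 · 3^2.
Divisors of 72: 1, 2, 3, 4, 6, 8, 9, 12, 18, 24, 36, 72.
Compute 59^d (mod 73) for the divisors d until we hit 1:
59^1 ≡ 59
59^2 ≡ 50
59^3 ≡ 30
59^4 ≡ 18
59^6 ≡ 24
59^8 ≡ 32
59^9 ≡ 63
59^12 ≡ 65
59^18 ≡ 27
59^24 ≡ 64
59^36 ≡ 72
59^72 ≡ 1
So ord_73(59) = 72.

72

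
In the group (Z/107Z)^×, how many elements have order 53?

φ(107) = 107 − 1 = 106 = 2 · 53.
Since (Z/107Z)^× is cyclic of order 106, the number of elements of order d is φ(d) when d | 106 and 0 otherwise.
53 | 106, and φ(53) = 53 − 1 = 52.

52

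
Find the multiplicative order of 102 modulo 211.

70

Since 102 ∈ (Z/211Z)^×, its order divides φ(211) = 211 − 1 = 210 = 2 · 3 · 5 · 7.
Divisors of 210: 1, 2, 3, 5, 6, 7, 10, 14, 15, 21, 30, 35, 42, 70, 105, 210.
Test each divisor d:
102^1 ≡ 102 (mod 211)
102^2 ≡ 65 (mod 211)
102^3 ≡ 89 (mod 211)
102^5 ≡ 88 (mod 211)
102^6 ≡ 114 (mod 211)
102^7 ≡ 23 (mod 211)
102^10 ≡ 148 (mod 211)
102^14 ≡ 107 (mod 211)
102^15 ≡ 153 (mod 211)
102^21 ≡ 140 (mod 211)
102^30 ≡ 199 (mod 211)
102^35 ≡ 210 (mod 211)
102^42 ≡ 188 (mod 211)
102^70 ≡ 1 (mod 211) ✓
So ord_211(102) = 70.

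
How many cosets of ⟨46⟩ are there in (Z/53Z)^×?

4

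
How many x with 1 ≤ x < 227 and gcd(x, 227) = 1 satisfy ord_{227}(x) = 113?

φ(227) = 227 − 1 = 226 = 2 · 113.
In a cyclic group of order 226, there are φ(d) elements of order d for each divisor d of 226, and zero for non-divisors.
113 | 226, and φ(113) = 113 − 1 = 112.

112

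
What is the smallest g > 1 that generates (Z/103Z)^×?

φ(103) = 103 − 1 = 102 = 2 · 3 · 17.
g is a primitive root iff g^(102/q) ≢ 1 (mod 103) for each prime q ∈ {2, 3, 17}.
g = 2: 2^51 ≡ 1 — hits 1, so not a primitive root.
g = 3: 3^51 ≡ 102; 3^34 ≡ 1 — hits 1, so not a primitive root.
g = 4: 4^51 ≡ 1 — hits 1, so not a primitive root.
g = 5: 5^51 ≡ 102; 5^34 ≡ 56; 5^6 ≡ 72 — none is 1, so 5 is a primitive root.
So 5 is the smallest generator of (Z/103Z)^×.

5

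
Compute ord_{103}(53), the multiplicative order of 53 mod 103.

102

Since 53 ∈ (Z/103Z)^×, its order divides φ(103) = 103 − 1 = 102 = 2 · 3 · 17.
Divisors of 102: 1, 2, 3, 6, 17, 34, 51, 102.
Test each divisor d:
53^1 ≡ 53 (mod 103)
53^2 ≡ 28 (mod 103)
53^3 ≡ 42 (mod 103)
53^6 ≡ 13 (mod 103)
53^17 ≡ 57 (mod 103)
53^34 ≡ 56 (mod 103)
53^51 ≡ 102 (mod 103)
53^102 ≡ 1 (mod 103) ✓
The smallest such exponent is 102, so the order of 53 is 102.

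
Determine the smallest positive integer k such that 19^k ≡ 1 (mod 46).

22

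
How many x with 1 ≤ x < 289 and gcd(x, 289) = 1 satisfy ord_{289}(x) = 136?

64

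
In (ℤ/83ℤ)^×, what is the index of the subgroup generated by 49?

2

ord(49) | φ(83) = 83 − 1 = 82 = 2 · 41.
Divisors of 82: 1, 2, 41, 82.
Test each divisor d:
49^1 ≡ 49
49^2 ≡ 77
49^41 ≡ 1
The order of 49 is 41, so the subgroup it generates has 41 elements.
[(Z/83Z)^× : ⟨49⟩] = 82/41 = 2.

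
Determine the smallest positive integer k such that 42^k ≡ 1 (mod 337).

14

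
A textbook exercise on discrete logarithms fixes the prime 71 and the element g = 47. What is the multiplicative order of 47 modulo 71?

ord(47) | φ(71) = 71 − 1 = 70 = 2 · 5 · 7.
Divisors of 70: 1, 2, 5, 7, 10, 14, 35, 70.
Test each divisor d:
47^1 ≡ 47 (mod 71)
47^2 ≡ 8 (mod 71)
47^5 ≡ 26 (mod 71)
47^7 ≡ 66 (mod 71)
47^10 ≡ 37 (mod 71)
47^14 ≡ 25 (mod 71)
47^35 ≡ 70 (mod 71)
47^70 ≡ 1 (mod 71) ✓
Hence ord(47) = 70.

70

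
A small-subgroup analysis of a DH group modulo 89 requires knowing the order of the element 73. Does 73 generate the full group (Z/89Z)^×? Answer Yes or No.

No

φ(89) = 89 − 1 = 88 = 2^3 · 11.
Test 73^(88/q) mod 89 for each prime factor q of 88:
73^44 ≡ 1 (mod 89)  [q = 2: ≡ 1 ✗]
73^8 ≡ 45 (mod 89)  [q = 11: ≢ 1 ✓]
The check at q = 2 fails, so 73 generates a proper subgroup.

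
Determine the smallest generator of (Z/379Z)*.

2

φ(379) = 379 − 1 = 378 = 2 · 3^3 · 7.
g is a primitive root iff g^(378/q) ≢ 1 (mod 379) for each prime q ∈ {2, 3, 7}.
g = 2: 2^189 ≡ 378; 2^126 ≡ 327; 2^54 ≡ 125 — none is 1, so 2 is a primitive root.
The smallest primitive root modulo 379 is 2.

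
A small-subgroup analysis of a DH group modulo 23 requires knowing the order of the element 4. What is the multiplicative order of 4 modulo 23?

11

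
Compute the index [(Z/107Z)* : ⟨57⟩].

2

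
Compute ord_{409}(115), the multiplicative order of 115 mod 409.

Since 115 ∈ (Z/409Z)^×, its order divides φ(409) = 409 − 1 = 408 = 2^3 · 3 · 17.
Divisors of 408: 1, 2, 3, 4, 6, 8, 12, 17, 24, 34, 51, 68, 102, 136, 204, 408.
Check 115^d mod 409 for each divisor in increasing order:
115^1 ≡ 115
115^2 ≡ 137
115^3 ≡ 213
115^4 ≡ 364
115^6 ≡ 379
115^8 ≡ 389
115^12 ≡ 82
115^17 ≡ 192
115^24 ≡ 180
115^34 ≡ 54
115^51 ≡ 143
115^68 ≡ 53
115^102 ≡ 408
115^136 ≡ 355
115^204 ≡ 1
Hence ord(115) = 204.

204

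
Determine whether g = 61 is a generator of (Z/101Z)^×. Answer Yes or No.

Yes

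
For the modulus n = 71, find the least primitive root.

φ(71) = 71 − 1 = 70 = 2 · 5 · 7.
Test candidates g = 2, 3, … against the prime factors q ∈ {2, 5, 7} of φ(71): g is a generator iff g^(70/q) ≢ 1 for every such q.
g = 2: 2^35 ≡ 1 — hits 1, so not a primitive root.
g = 3: 3^35 ≡ 1 — hits 1, so not a primitive root.
g = 4: 4^35 ≡ 1 — hits 1, so not a primitive root.
g = 5: 5^35 ≡ 1 — hits 1, so not a primitive root.
g = 6: 6^35 ≡ 1 — hits 1, so not a primitive root.
g = 7: 7^35 ≡ 70; 7^14 ≡ 54; 7^10 ≡ 45 — none is 1, so 7 is a primitive root.
So 7 is the smallest generator of (Z/71Z)^×.

7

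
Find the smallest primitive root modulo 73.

5

φ(73) = 73 − 1 = 72 = 2^3 · 3^2.
Test candidates g = 2, 3, … against the prime factors q ∈ {2, 3} of φ(73): g is a generator iff g^(72/q) ≢ 1 for every such q.
g = 2: 2^36 ≡ 1 — hits 1, so not a primitive root.
g = 3: 3^36 ≡ 1 — hits 1, so not a primitive root.
g = 4: 4^36 ≡ 1 — hits 1, so not a primitive root.
g = 5: 5^36 ≡ 72; 5^24 ≡ 8 — none is 1, so 5 is a primitive root.
The smallest primitive root modulo 73 is 5.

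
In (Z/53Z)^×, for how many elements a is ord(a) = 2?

1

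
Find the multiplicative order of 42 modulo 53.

13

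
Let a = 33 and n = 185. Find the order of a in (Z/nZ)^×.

36

ord(33) | φ(185) = φ(5·37) = (5−1)·(37−1) = 4·36 = 144 = 2^4 · 3^2.
Divisors of 144: 1, 2, 3, 4, 6, 8, 9, 12, 16, 18, 24, 36, 48, 72, 144.
Test each divisor d:
33^1 ≡ 33
33^2 ≡ 164
33^3 ≡ 47
33^4 ≡ 71
33^6 ≡ 174
33^8 ≡ 46
33^9 ≡ 38
33^12 ≡ 121
33^16 ≡ 81
33^18 ≡ 149
33^24 ≡ 26
33^36 ≡ 1
Therefore the multiplicative order of 33 modulo 185 is 36.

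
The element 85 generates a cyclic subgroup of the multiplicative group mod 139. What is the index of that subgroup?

The order of 85 must divide φ(139) = 139 − 1 = 138 = 2 · 3 · 23.
Divisors of 138: 1, 2, 3, 6, 23, 46, 69, 138.
Test each divisor d:
85^1 ≡ 85
85^2 ≡ 136
85^3 ≡ 23
85^6 ≡ 112
85^23 ≡ 97
85^46 ≡ 96
85^69 ≡ 138
85^138 ≡ 1
Thus |⟨85⟩| = ord(85) = 138.
The index is φ(139) / ord(85) = 138 / 138 = 1.

1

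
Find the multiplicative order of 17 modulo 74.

36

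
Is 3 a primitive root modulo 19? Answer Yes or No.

Yes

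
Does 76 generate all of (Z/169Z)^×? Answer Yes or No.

Yes

φ(169) = φ(13^2) = 13·(13−1) = 156 = 2^2 · 3 · 13.
An element g generates (Z/169Z)^× iff g^(156/q) ≢ 1 (mod 169) for each prime q ∈ {2, 3, 13}.
76^78 ≡ 168 (mod 169)  [q = 2: ≢ 1 ✓]
76^52 ≡ 146 (mod 169)  [q = 3: ≢ 1 ✓]
76^12 ≡ 79 (mod 169)  [q = 13: ≢ 1 ✓]
None equal 1, so ord_169(76) = 156: 76 is a primitive root.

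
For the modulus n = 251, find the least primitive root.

6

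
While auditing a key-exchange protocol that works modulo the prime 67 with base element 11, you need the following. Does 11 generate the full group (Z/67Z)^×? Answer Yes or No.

Yes

φ(67) = 67 − 1 = 66 = 2 · 3 · 11.
11 is a primitive root mod 67 iff 11^(φ(67)/q) ≢ 1 for every prime q | φ(67), i.e. q ∈ {2, 3, 11}.
11^33 ≡ 66 (mod 67)  [q = 2: ≢ 1 ✓]
11^22 ≡ 29 (mod 67)  [q = 3: ≢ 1 ✓]
11^6 ≡ 14 (mod 67)  [q = 11: ≢ 1 ✓]
Every test exponent gives a nontrivial residue, hence 11 generates the full group.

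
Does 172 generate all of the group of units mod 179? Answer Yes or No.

No

φ(179) = 179 − 1 = 178 = 2 · 89.
It suffices to check that the order of 172 is not a proper divisor of 178: compute 172^(178/q) for q ∈ {2, 89}.
172^89 ≡ 1 (mod 179)  [q = 2: ≡ 1 ✗]
172^2 ≡ 49 (mod 179)  [q = 89: ≢ 1 ✓]
Since 172^89 ≡ 1, the order of 172 divides 89 < 178, so 172 is not a primitive root.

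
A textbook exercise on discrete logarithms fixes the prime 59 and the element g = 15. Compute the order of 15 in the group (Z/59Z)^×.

By Lagrange's theorem, ord_59(15) divides φ(59) = 59 − 1 = 58 = 2 · 29.
Divisors of 58: 1, 2, 29, 58.
Evaluate successive powers at the divisors of 58:
15^1 ≡ 15 (mod 59)
15^2 ≡ 48 (mod 59)
15^29 ≡ 1 (mod 59) ✓
So ord_59(15) = 29.

29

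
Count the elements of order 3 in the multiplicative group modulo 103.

φ(103) = 103 − 1 = 102 = 2 · 3 · 17.
(Z/103Z)^× is cyclic (|G| = 102); a cyclic group of order m has exactly φ(d) elements of each order d | m, and none otherwise.
3 | 102, and φ(3) = 3 − 1 = 2.

2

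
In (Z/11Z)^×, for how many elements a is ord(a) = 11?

0

φ(11) = 11 − 1 = 10 = 2 · 5.
(Z/11Z)^× is cyclic (|G| = 10); a cyclic group of order m has exactly φ(d) elements of each order d | m, and none otherwise.
11 does not divide 10, so no element of (Z/11Z)^× has order 11.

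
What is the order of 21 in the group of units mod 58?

28

Since 21 ∈ (Z/58Z)^×, its order divides φ(58) = φ(2)·φ(29) = 1·28 = 28 = 2^2 · 7.
Divisors of 28: 1, 2, 4, 7, 14, 28.
Compute 21^d (mod 58) for the divisors d until we hit 1:
21^1 ≡ 21 (mod 58)
21^2 ≡ 35 (mod 58)
21^4 ≡ 7 (mod 58)
21^7 ≡ 41 (mod 58)
21^14 ≡ 57 (mod 58)
21^28 ≡ 1 (mod 58) ✓
Hence ord(21) = 28.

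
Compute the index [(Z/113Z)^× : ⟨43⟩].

1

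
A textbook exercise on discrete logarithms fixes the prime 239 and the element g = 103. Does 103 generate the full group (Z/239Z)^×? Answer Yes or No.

Yes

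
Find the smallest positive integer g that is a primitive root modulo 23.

φ(23) = 23 − 1 = 22 = 2 · 11.
Test candidates g = 2, 3, … against the prime factors q ∈ {2, 11} of φ(23): g is a generator iff g^(22/q) ≢ 1 for every such q.
g = 2: 2^11 ≡ 1 — hits 1, so not a primitive root.
g = 3: 3^11 ≡ 1 — hits 1, so not a primitive root.
g = 4: 4^11 ≡ 1 — hits 1, so not a primitive root.
g = 5: 5^11 ≡ 22; 5^2 ≡ 2 — none is 1, so 5 is a primitive root.
The smallest primitive root modulo 23 is 5.

5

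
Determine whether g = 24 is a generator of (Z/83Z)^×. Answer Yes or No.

φ(83) = 83 − 1 = 82 = 2 · 41.
24 is a primitive root mod 83 iff 24^(φ(83)/q) ≢ 1 for every prime q | φ(83), i.e. q ∈ {2, 41}.
24^41 ≡ 82 (mod 83)  [q = 2: ≢ 1 ✓]
24^2 ≡ 78 (mod 83)  [q = 41: ≢ 1 ✓]
All checks pass, so 24 has order 82 and is a primitive root modulo 83.

Yes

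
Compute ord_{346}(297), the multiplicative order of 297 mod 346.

43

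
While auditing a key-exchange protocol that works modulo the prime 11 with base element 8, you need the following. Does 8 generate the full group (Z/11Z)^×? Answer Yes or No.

φ(11) = 11 − 1 = 10 = 2 · 5.
8 is a primitive root mod 11 iff 8^(φ(11)/q) ≢ 1 for every prime q | φ(11), i.e. q ∈ {2, 5}.
8^5 ≡ 10 (mod 11)  [q = 2: ≢ 1 ✓]
8^2 ≡ 9 (mod 11)  [q = 5: ≢ 1 ✓]
All checks pass, so 8 has order 10 and is a primitive root modulo 11.

Yes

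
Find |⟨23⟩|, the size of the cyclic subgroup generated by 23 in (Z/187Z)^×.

16

Since 23 ∈ (Z/187Z)^×, its order divides φ(187) = φ(11·17) = (11−1)·(17−1) = 10·16 = 160 = 2^5 · 5.
Divisors of 160: 1, 2, 4, 5, 8, 10, 16, 20, 32, 40, 80, 160.
Test each divisor d:
23^1 ≡ 23 (mod 187)
23^2 ≡ 155 (mod 187)
23^4 ≡ 89 (mod 187)
23^5 ≡ 177 (mod 187)
23^8 ≡ 67 (mod 187)
23^10 ≡ 100 (mod 187)
23^16 ≡ 1 (mod 187) ✓
So ord_187(23) = 16.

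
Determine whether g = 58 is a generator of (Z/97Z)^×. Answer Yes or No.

Yes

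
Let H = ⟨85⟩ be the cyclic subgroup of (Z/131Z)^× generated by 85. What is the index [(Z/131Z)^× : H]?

1

The order of 85 must divide φ(131) = 131 − 1 = 130 = 2 · 5 · 13.
Divisors of 130: 1, 2, 5, 10, 13, 26, 65, 130.
Test each divisor d:
85^1 ≡ 85 (mod 131)
85^2 ≡ 20 (mod 131)
85^5 ≡ 71 (mod 131)
85^10 ≡ 63 (mod 131)
85^13 ≡ 73 (mod 131)
85^26 ≡ 89 (mod 131)
85^65 ≡ 130 (mod 131)
85^130 ≡ 1 (mod 131) ✓
The order of 85 is 130, so the subgroup it generates has 130 elements.
The index is φ(131) / ord(85) = 130 / 130 = 1.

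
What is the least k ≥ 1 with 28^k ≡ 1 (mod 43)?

Since 28 ∈ (Z/43Z)^×, its order divides φ(43) = 43 − 1 = 42 = 2 · 3 · 7.
Divisors of 42: 1, 2, 3, 6, 7, 14, 21, 42.
Test each divisor d:
28^1 ≡ 28 (mod 43)
28^2 ≡ 10 (mod 43)
28^3 ≡ 22 (mod 43)
28^6 ≡ 11 (mod 43)
28^7 ≡ 7 (mod 43)
28^14 ≡ 6 (mod 43)
28^21 ≡ 42 (mod 43)
28^42 ≡ 1 (mod 43) ✓
Therefore the multiplicative order of 28 modulo 43 is 42.

42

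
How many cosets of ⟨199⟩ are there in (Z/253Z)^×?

Since 199 ∈ (Z/253Z)^×, its order divides φ(253) = φ(11·23) = (11−1)·(23−1) = 10·22 = 220 = 2^2 · 5 · 11.
Divisors of 220: 1, 2, 4, 5, 10, 11, 20, 22, 44, 55, 110, 220.
Check 199^d mod 253 for each divisor in increasing order:
199^1 ≡ 199 (mod 253)
199^2 ≡ 133 (mod 253)
199^4 ≡ 232 (mod 253)
199^5 ≡ 122 (mod 253)
199^10 ≡ 210 (mod 253)
199^11 ≡ 45 (mod 253)
199^20 ≡ 78 (mod 253)
199^22 ≡ 1 (mod 253) ✓
Thus |⟨199⟩| = ord(199) = 22.
[(Z/253Z)^× : ⟨199⟩] = 220/22 = 10.

10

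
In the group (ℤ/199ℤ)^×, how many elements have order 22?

10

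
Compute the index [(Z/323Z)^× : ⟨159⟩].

The order of 159 must divide φ(323) = φ(17·19) = (17−1)·(19−1) = 16·18 = 288 = 2^5 · 3^2.
Divisors of 288: 1, 2, 3, 4, 6, 8, 9, 12, 16, 18, 24, 32, 36, 48, 72, 96, 144, 288.
Evaluate successive powers at the divisors of 288:
159^1 ≡ 159
159^2 ≡ 87
159^3 ≡ 267
159^4 ≡ 140
159^6 ≡ 229
159^8 ≡ 220
159^9 ≡ 96
159^12 ≡ 115
159^16 ≡ 273
159^18 ≡ 172
159^24 ≡ 305
159^32 ≡ 239
159^36 ≡ 191
159^48 ≡ 1
The order of 159 is 48, so the subgroup it generates has 48 elements.
The index is φ(323) / ord(159) = 288 / 48 = 6.

6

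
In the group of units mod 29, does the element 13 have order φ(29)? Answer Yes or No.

No

φ(29) = 29 − 1 = 28 = 2^2 · 7.
13 is a primitive root mod 29 iff 13^(φ(29)/q) ≢ 1 for every prime q | φ(29), i.e. q ∈ {2, 7}.
13^14 ≡ 1 (mod 29)  [q = 2: ≡ 1 ✗]
13^4 ≡ 25 (mod 29)  [q = 7: ≢ 1 ✓]
Since 13^14 ≡ 1, the order of 13 divides 14 < 28, so 13 is not a primitive root.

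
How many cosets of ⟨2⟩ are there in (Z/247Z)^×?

6

Since 2 ∈ (Z/247Z)^×, its order divides φ(247) = φ(13·19) = (13−1)·(19−1) = 12·18 = 216 = 2^3 · 3^3.
Divisors of 216: 1, 2, 3, 4, 6, 8, 9, 12, 18, 24, 27, 36, 54, 72, 108, 216.
Test each divisor d:
2^1 ≡ 2 (mod 247)
2^2 ≡ 4 (mod 247)
2^3 ≡ 8 (mod 247)
2^4 ≡ 16 (mod 247)
2^6 ≡ 64 (mod 247)
2^8 ≡ 9 (mod 247)
2^9 ≡ 18 (mod 247)
2^12 ≡ 144 (mod 247)
2^18 ≡ 77 (mod 247)
2^24 ≡ 235 (mod 247)
2^27 ≡ 151 (mod 247)
2^36 ≡ 1 (mod 247) ✓
The order of 2 is 36, so the subgroup it generates has 36 elements.
Index = |(Z/247Z)^×| / |⟨2⟩| = 216 / 36 = 6.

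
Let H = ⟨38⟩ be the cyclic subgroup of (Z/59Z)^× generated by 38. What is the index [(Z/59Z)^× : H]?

1

ord(38) | φ(59) = 59 − 1 = 58 = 2 · 29.
Divisors of 58: 1, 2, 29, 58.
Test each divisor d:
38^1 ≡ 38
38^2 ≡ 28
38^29 ≡ 58
38^58 ≡ 1
Thus |⟨38⟩| = ord(38) = 58.
The index is φ(59) / ord(38) = 58 / 58 = 1.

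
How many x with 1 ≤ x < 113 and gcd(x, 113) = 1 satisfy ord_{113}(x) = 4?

φ(113) = 113 − 1 = 112 = 2^4 · 7.
Since (Z/113Z)^× is cyclic of order 112, the number of elements of order d is φ(d) when d | 112 and 0 otherwise.
4 = 2^2 divides 112, and φ(4) = 2.

2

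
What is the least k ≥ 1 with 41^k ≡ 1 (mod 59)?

ord(41) | φ(59) = 59 − 1 = 58 = 2 · 29.
Divisors of 58: 1, 2, 29, 58.
Test each divisor d:
41^1 ≡ 41 (mod 59)
41^2 ≡ 29 (mod 59)
41^29 ≡ 1 (mod 59) ✓
The smallest such exponent is 29, so the order of 41 is 29.

29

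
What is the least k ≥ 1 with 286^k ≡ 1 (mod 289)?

The order of 286 must divide φ(289) = φ(17^2) = 17·(17−1) = 272 = 2^4 · 17.
Divisors of 272: 1, 2, 4, 8, 16, 17, 34, 68, 136, 272.
Test each divisor d:
286^1 ≡ 286 (mod 289)
286^2 ≡ 9 (mod 289)
286^4 ≡ 81 (mod 289)
286^8 ≡ 203 (mod 289)
286^16 ≡ 171 (mod 289)
286^17 ≡ 65 (mod 289)
286^34 ≡ 179 (mod 289)
286^68 ≡ 251 (mod 289)
286^136 ≡ 288 (mod 289)
286^272 ≡ 1 (mod 289) ✓
So ord_289(286) = 272.

272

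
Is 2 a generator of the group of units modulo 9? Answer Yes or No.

φ(9) = φ(3^2) = 3·(3−1) = 6 = 2 · 3.
It suffices to check that the order of 2 is not a proper divisor of 6: compute 2^(6/q) for q ∈ {2, 3}.
2^3 ≡ 8 (mod 9)  [q = 2: ≢ 1 ✓]
2^2 ≡ 4 (mod 9)  [q = 3: ≢ 1 ✓]
Every test exponent gives a nontrivial residue, hence 2 generates the full group.

Yes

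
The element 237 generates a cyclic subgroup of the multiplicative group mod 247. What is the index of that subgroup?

Since 237 ∈ (Z/247Z)^×, its order divides φ(247) = φ(13·19) = (13−1)·(19−1) = 12·18 = 216 = 2^3 · 3^3.
Divisors of 216: 1, 2, 3, 4, 6, 8, 9, 12, 18, 24, 27, 36, 54, 72, 108, 216.
Compute 237^d (mod 247) for the divisors d until we hit 1:
237^1 ≡ 237 (mod 247)
237^2 ≡ 100 (mod 247)
237^3 ≡ 235 (mod 247)
237^4 ≡ 120 (mod 247)
237^6 ≡ 144 (mod 247)
237^8 ≡ 74 (mod 247)
237^9 ≡ 1 (mod 247) ✓
The order of 237 is 9, so the subgroup it generates has 9 elements.
[(Z/247Z)^× : ⟨237⟩] = 216/9 = 24.

24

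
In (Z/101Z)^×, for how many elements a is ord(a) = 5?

4

φ(101) = 101 − 1 = 100 = 2^2 · 5^2.
(Z/101Z)^× is cyclic (|G| = 100); a cyclic group of order m has exactly φ(d) elements of each order d | m, and none otherwise.
5 | 100, and φ(5) = 5 − 1 = 4.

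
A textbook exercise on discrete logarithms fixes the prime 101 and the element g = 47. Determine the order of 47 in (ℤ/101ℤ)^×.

50

The order of 47 must divide φ(101) = 101 − 1 = 100 = 2^2 · 5^2.
Divisors of 100: 1, 2, 4, 5, 10, 20, 25, 50, 100.
Test each divisor d:
47^1 ≡ 47
47^2 ≡ 88
47^4 ≡ 68
47^5 ≡ 65
47^10 ≡ 84
47^20 ≡ 87
47^25 ≡ 100
47^50 ≡ 1
So ord_101(47) = 50.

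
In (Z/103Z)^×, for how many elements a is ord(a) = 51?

32

φ(103) = 103 − 1 = 102 = 2 · 3 · 17.
In a cyclic group of order 102, there are φ(d) elements of order d for each divisor d of 102, and zero for non-divisors.
51 = 3 · 17 divides 102, and φ(51) = 32.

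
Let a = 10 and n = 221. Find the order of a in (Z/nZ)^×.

48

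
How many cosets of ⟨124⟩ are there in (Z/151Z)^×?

6

The order of 124 must divide φ(151) = 151 − 1 = 150 = 2 · 3 · 5^2.
Divisors of 150: 1, 2, 3, 5, 6, 10, 15, 25, 30, 50, 75, 150.
Compute 124^d (mod 151) for the divisors d until we hit 1:
124^1 ≡ 124 (mod 151)
124^2 ≡ 125 (mod 151)
124^3 ≡ 98 (mod 151)
124^5 ≡ 19 (mod 151)
124^6 ≡ 91 (mod 151)
124^10 ≡ 59 (mod 151)
124^15 ≡ 64 (mod 151)
124^25 ≡ 1 (mod 151) ✓
Thus |⟨124⟩| = ord(124) = 25.
The index is φ(151) / ord(124) = 150 / 25 = 6.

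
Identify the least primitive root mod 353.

3

φ(353) = 353 − 1 = 352 = 2^5 · 11.
g is a primitive root iff g^(352/q) ≢ 1 (mod 353) for each prime q ∈ {2, 11}.
g = 2: 2^176 ≡ 1 — hits 1, so not a primitive root.
g = 3: 3^176 ≡ 352; 3^32 ≡ 140 — none is 1, so 3 is a primitive root.
So 3 is the smallest generator of (Z/353Z)^×.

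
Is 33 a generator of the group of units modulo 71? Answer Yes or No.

Yes

φ(71) = 71 − 1 = 70 = 2 · 5 · 7.
Test 33^(70/q) mod 71 for each prime factor q of 70:
33^35 ≡ 70 (mod 71)  [q = 2: ≢ 1 ✓]
33^14 ≡ 5 (mod 71)  [q = 5: ≢ 1 ✓]
33^10 ≡ 45 (mod 71)  [q = 7: ≢ 1 ✓]
None equal 1, so ord_71(33) = 70: 33 is a primitive root.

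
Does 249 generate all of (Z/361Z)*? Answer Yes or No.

φ(361) = φ(19^2) = 19·(19−1) = 342 = 2 · 3^2 · 19.
Test 249^(342/q) mod 361 for each prime factor q of 342:
249^171 ≡ 360 (mod 361)  [q = 2: ≢ 1 ✓]
249^114 ≡ 292 (mod 361)  [q = 3: ≢ 1 ✓]
249^18 ≡ 115 (mod 361)  [q = 19: ≢ 1 ✓]
None equal 1, so ord_361(249) = 342: 249 is a primitive root.

Yes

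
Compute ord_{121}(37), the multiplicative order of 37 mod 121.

55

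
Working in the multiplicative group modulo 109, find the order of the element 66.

The order of 66 must divide φ(109) = 109 − 1 = 108 = 2^2 · 3^3.
Divisors of 108: 1, 2, 3, 4, 6, 9, 12, 18, 27, 36, 54, 108.
Evaluate successive powers at the divisors of 108:
66^1 ≡ 66
66^2 ≡ 105
66^3 ≡ 63
66^4 ≡ 16
66^6 ≡ 45
66^9 ≡ 1
The smallest such exponent is 9, so the order of 66 is 9.

9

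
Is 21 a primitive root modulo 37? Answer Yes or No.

No

φ(37) = 37 − 1 = 36 = 2^2 · 3^2.
21 is a primitive root mod 37 iff 21^(φ(37)/q) ≢ 1 for every prime q | φ(37), i.e. q ∈ {2, 3}.
21^18 ≡ 1 (mod 37)  [q = 2: ≡ 1 ✗]
21^12 ≡ 26 (mod 37)  [q = 3: ≢ 1 ✓]
Since 21^18 ≡ 1, the order of 21 divides 18 < 36, so 21 is not a primitive root.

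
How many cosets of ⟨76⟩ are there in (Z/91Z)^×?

By Lagrange's theorem, ord_91(76) divides φ(91) = φ(7·13) = (7−1)·(13−1) = 6·12 = 72 = 2^3 · 3^2.
Divisors of 72: 1, 2, 3, 4, 6, 8, 9, 12, 18, 24, 36, 72.
Compute 76^d (mod 91) for the divisors d until we hit 1:
76^1 ≡ 76 (mod 91)
76^2 ≡ 43 (mod 91)
76^3 ≡ 83 (mod 91)
76^4 ≡ 29 (mod 91)
76^6 ≡ 64 (mod 91)
76^8 ≡ 22 (mod 91)
76^9 ≡ 34 (mod 91)
76^12 ≡ 1 (mod 91) ✓
The order of 76 is 12, so the subgroup it generates has 12 elements.
Index = |(Z/91Z)^×| / |⟨76⟩| = 72 / 12 = 6.

6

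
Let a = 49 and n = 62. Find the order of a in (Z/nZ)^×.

ord(49) | φ(62) = φ(2)·φ(31) = 1·30 = 30 = 2 · 3 · 5.
Divisors of 30: 1, 2, 3, 5, 6, 10, 15, 30.
Evaluate successive powers at the divisors of 30:
49^1 ≡ 49 (mod 62)
49^2 ≡ 45 (mod 62)
49^3 ≡ 35 (mod 62)
49^5 ≡ 25 (mod 62)
49^6 ≡ 47 (mod 62)
49^10 ≡ 5 (mod 62)
49^15 ≡ 1 (mod 62) ✓
The smallest such exponent is 15, so the order of 49 is 15.

15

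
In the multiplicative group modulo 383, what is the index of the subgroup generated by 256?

Since 256 ∈ (Z/383Z)^×, its order divides φ(383) = 383 − 1 = 382 = 2 · 191.
Divisors of 382: 1, 2, 191, 382.
Compute 256^d (mod 383) for the divisors d until we hit 1:
256^1 ≡ 256
256^2 ≡ 43
256^191 ≡ 1
Thus |⟨256⟩| = ord(256) = 191.
[(Z/383Z)^× : ⟨256⟩] = 382/191 = 2.

2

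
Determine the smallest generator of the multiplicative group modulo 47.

φ(47) = 47 − 1 = 46 = 2 · 23.
Test candidates g = 2, 3, … against the prime factors q ∈ {2, 23} of φ(47): g is a generator iff g^(46/q) ≢ 1 for every such q.
g = 2: 2^23 ≡ 1 — hits 1, so not a primitive root.
g = 3: 3^23 ≡ 1 — hits 1, so not a primitive root.
g = 4: 4^23 ≡ 1 — hits 1, so not a primitive root.
g = 5: 5^23 ≡ 46; 5^2 ≡ 25 — none is 1, so 5 is a primitive root.
Hence the least primitive root of 47 is 5.

5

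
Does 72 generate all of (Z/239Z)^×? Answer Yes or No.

No

φ(239) = 239 − 1 = 238 = 2 · 7 · 17.
An element g generates (Z/239Z)^× iff g^(238/q) ≢ 1 (mod 239) for each prime q ∈ {2, 7, 17}.
72^119 ≡ 1 (mod 239)  [q = 2: ≡ 1 ✗]
72^34 ≡ 201 (mod 239)  [q = 7: ≢ 1 ✓]
72^14 ≡ 101 (mod 239)  [q = 17: ≢ 1 ✓]
The check at q = 2 fails, so 72 generates a proper subgroup.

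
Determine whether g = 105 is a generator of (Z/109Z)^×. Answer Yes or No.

φ(109) = 109 − 1 = 108 = 2^2 · 3^3.
105 is a primitive root mod 109 iff 105^(φ(109)/q) ≢ 1 for every prime q | φ(109), i.e. q ∈ {2, 3}.
105^54 ≡ 1 (mod 109)  [q = 2: ≡ 1 ✗]
105^36 ≡ 1 (mod 109)  [q = 3: ≡ 1 ✗]
105^54 ≡ 1 shows ord(105) | 54, strictly less than φ(109); not a primitive root.

No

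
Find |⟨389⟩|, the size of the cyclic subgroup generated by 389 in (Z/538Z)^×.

ord(389) | φ(538) = φ(2)·φ(269) = 1·268 = 268 = 2^2 · 67.
Divisors of 268: 1, 2, 4, 67, 134, 268.
Test each divisor d:
389^1 ≡ 389
389^2 ≡ 143
389^4 ≡ 5
389^67 ≡ 1
The smallest such exponent is 67, so the order of 389 is 67.

67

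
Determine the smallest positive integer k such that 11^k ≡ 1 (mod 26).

12

Since 11 ∈ (Z/26Z)^×, its order divides φ(26) = φ(2)·φ(13) = 1·12 = 12 = 2^2 · 3.
Divisors of 12: 1, 2, 3, 4, 6, 12.
Evaluate successive powers at the divisors of 12:
11^1 ≡ 11
11^2 ≡ 17
11^3 ≡ 5
11^4 ≡ 3
11^6 ≡ 25
11^12 ≡ 1
So ord_26(11) = 12.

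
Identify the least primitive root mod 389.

φ(389) = 389 − 1 = 388 = 2^2 · 97.
Test candidates g = 2, 3, … against the prime factors q ∈ {2, 97} of φ(389): g is a generator iff g^(388/q) ≢ 1 for every such q.
g = 2: 2^194 ≡ 388; 2^4 ≡ 16 — none is 1, so 2 is a primitive root.
Hence the least primitive root of 389 is 2.

2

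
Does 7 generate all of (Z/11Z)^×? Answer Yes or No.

Yes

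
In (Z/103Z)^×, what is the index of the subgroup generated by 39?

By Lagrange's theorem, ord_103(39) divides φ(103) = 103 − 1 = 102 = 2 · 3 · 17.
Divisors of 102: 1, 2, 3, 6, 17, 34, 51, 102.
Compute 39^d (mod 103) for the divisors d until we hit 1:
39^1 ≡ 39 (mod 103)
39^2 ≡ 79 (mod 103)
39^3 ≡ 94 (mod 103)
39^6 ≡ 81 (mod 103)
39^17 ≡ 102 (mod 103)
39^34 ≡ 1 (mod 103) ✓
So ord_103(39) = 34, hence |⟨39⟩| = 34.
The index is φ(103) / ord(39) = 102 / 34 = 3.

3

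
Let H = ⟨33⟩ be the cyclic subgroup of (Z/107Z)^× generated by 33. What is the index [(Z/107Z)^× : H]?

2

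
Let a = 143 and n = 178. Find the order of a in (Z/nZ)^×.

88

ord(143) | φ(178) = φ(2)·φ(89) = 1·88 = 88 = 2^3 · 11.
Divisors of 88: 1, 2, 4, 8, 11, 22, 44, 88.
Test each divisor d:
143^1 ≡ 143
143^2 ≡ 157
143^4 ≡ 85
143^8 ≡ 105
143^11 ≡ 101
143^22 ≡ 55
143^44 ≡ 177
143^88 ≡ 1
So ord_178(143) = 88.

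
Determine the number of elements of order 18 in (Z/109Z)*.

φ(109) = 109 − 1 = 108 = 2^2 · 3^3.
Since (Z/109Z)^× is cyclic of order 108, the number of elements of order d is φ(d) when d | 108 and 0 otherwise.
18 = 2 · 3^2 divides 108, and φ(18) = 6.

6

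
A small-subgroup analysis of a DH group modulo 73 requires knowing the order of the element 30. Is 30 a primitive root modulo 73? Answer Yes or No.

No

φ(73) = 73 − 1 = 72 = 2^3 · 3^2.
An element g generates (Z/73Z)^× iff g^(72/q) ≢ 1 (mod 73) for each prime q ∈ {2, 3}.
30^36 ≡ 72 (mod 73)  [q = 2: ≢ 1 ✓]
30^24 ≡ 1 (mod 73)  [q = 3: ≡ 1 ✗]
Since 30^24 ≡ 1, the order of 30 divides 24 < 72, so 30 is not a primitive root.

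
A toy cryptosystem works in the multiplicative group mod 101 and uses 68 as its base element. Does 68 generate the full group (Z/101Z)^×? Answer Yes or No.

φ(101) = 101 − 1 = 100 = 2^2 · 5^2.
68 is a primitive root mod 101 iff 68^(φ(101)/q) ≢ 1 for every prime q | φ(101), i.e. q ∈ {2, 5}.
68^50 ≡ 1 (mod 101)  [q = 2: ≡ 1 ✗]
68^20 ≡ 36 (mod 101)  [q = 5: ≢ 1 ✓]
68^50 ≡ 1 shows ord(68) | 50, strictly less than φ(101); not a primitive root.

No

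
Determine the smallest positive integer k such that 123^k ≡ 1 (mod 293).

73

The order of 123 must divide φ(293) = 293 − 1 = 292 = 2^2 · 73.
Divisors of 292: 1, 2, 4, 73, 146, 292.
Test each divisor d:
123^1 ≡ 123
123^2 ≡ 186
123^4 ≡ 22
123^73 ≡ 1
So ord_293(123) = 73.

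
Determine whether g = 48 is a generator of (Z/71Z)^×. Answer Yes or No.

No

φ(71) = 71 − 1 = 70 = 2 · 5 · 7.
It suffices to check that the order of 48 is not a proper divisor of 70: compute 48^(70/q) for q ∈ {2, 5, 7}.
48^35 ≡ 1 (mod 71)  [q = 2: ≡ 1 ✗]
48^14 ≡ 1 (mod 71)  [q = 5: ≡ 1 ✗]
48^10 ≡ 45 (mod 71)  [q = 7: ≢ 1 ✓]
The check at q = 2 fails, so 48 generates a proper subgroup.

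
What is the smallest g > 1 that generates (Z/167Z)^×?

5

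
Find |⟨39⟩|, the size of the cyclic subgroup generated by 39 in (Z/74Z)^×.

36

By Lagrange's theorem, ord_74(39) divides φ(74) = φ(2)·φ(37) = 1·36 = 36 = 2^2 · 3^2.
Divisors of 36: 1, 2, 3, 4, 6, 9, 12, 18, 36.
Test each divisor d:
39^1 ≡ 39
39^2 ≡ 41
39^3 ≡ 45
39^4 ≡ 53
39^6 ≡ 27
39^9 ≡ 31
39^12 ≡ 63
39^18 ≡ 73
39^36 ≡ 1
Hence ord(39) = 36.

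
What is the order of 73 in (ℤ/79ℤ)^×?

39

ord(73) | φ(79) = 79 − 1 = 78 = 2 · 3 · 13.
Divisors of 78: 1, 2, 3, 6, 13, 26, 39, 78.
Compute 73^d (mod 79) for the divisors d until we hit 1:
73^1 ≡ 73 (mod 79)
73^2 ≡ 36 (mod 79)
73^3 ≡ 21 (mod 79)
73^6 ≡ 46 (mod 79)
73^13 ≡ 23 (mod 79)
73^26 ≡ 55 (mod 79)
73^39 ≡ 1 (mod 79) ✓
So ord_79(73) = 39.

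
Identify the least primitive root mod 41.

6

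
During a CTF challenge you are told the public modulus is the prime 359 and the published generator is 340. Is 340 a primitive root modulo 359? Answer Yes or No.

No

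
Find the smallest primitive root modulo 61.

2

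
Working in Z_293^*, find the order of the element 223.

292

By Lagrange's theorem, ord_293(223) divides φ(293) = 293 − 1 = 292 = 2^2 · 73.
Divisors of 292: 1, 2, 4, 73, 146, 292.
Evaluate successive powers at the divisors of 292:
223^1 ≡ 223 (mod 293)
223^2 ≡ 212 (mod 293)
223^4 ≡ 115 (mod 293)
223^73 ≡ 138 (mod 293)
223^146 ≡ 292 (mod 293)
223^292 ≡ 1 (mod 293) ✓
So ord_293(223) = 292.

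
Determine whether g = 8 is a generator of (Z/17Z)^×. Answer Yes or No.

φ(17) = 17 − 1 = 16 = 2^4.
An element g generates (Z/17Z)^× iff g^(16/q) ≢ 1 (mod 17) for each prime q ∈ {2}.
8^8 ≡ 1 (mod 17)  [q = 2: ≡ 1 ✗]
Since 8^8 ≡ 1, the order of 8 divides 8 < 16, so 8 is not a primitive root.

No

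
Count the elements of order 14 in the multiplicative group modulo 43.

φ(43) = 43 − 1 = 42 = 2 · 3 · 7.
(Z/43Z)^× is cyclic (|G| = 42); a cyclic group of order m has exactly φ(d) elements of each order d | m, and none otherwise.
14 = 2 · 7 divides 42, and φ(14) = 6.

6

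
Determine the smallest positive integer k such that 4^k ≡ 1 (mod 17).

4

The order of 4 must divide φ(17) = 17 − 1 = 16 = 2^4.
Divisors of 16: 1, 2, 4, 8, 16.
Test each divisor d:
4^1 ≡ 4
4^2 ≡ 16
4^4 ≡ 1
Hence ord(4) = 4.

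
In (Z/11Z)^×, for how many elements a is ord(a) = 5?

φ(11) = 11 − 1 = 10 = 2 · 5.
Since (Z/11Z)^× is cyclic of order 10, the number of elements of order d is φ(d) when d | 10 and 0 otherwise.
5 | 10, and φ(5) = 5 − 1 = 4.

4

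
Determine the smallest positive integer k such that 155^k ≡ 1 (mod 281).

The order of 155 must divide φ(281) = 281 − 1 = 280 = 2^3 · 5 · 7.
Divisors of 280: 1, 2, 4, 5, 7, 8, 10, 14, 20, 28, 35, 40, 56, 70, 140, 280.
Test each divisor d:
155^1 ≡ 155 (mod 281)
155^2 ≡ 140 (mod 281)
155^4 ≡ 211 (mod 281)
155^5 ≡ 109 (mod 281)
155^7 ≡ 86 (mod 281)
155^8 ≡ 123 (mod 281)
155^10 ≡ 79 (mod 281)
155^14 ≡ 90 (mod 281)
155^20 ≡ 59 (mod 281)
155^28 ≡ 232 (mod 281)
155^35 ≡ 1 (mod 281) ✓
The smallest such exponent is 35, so the order of 155 is 35.

35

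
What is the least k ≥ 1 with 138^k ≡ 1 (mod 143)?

20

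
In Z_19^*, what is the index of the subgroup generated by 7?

6

By Lagrange's theorem, ord_19(7) divides φ(19) = 19 − 1 = 18 = 2 · 3^2.
Divisors of 18: 1, 2, 3, 6, 9, 18.
Evaluate successive powers at the divisors of 18:
7^1 ≡ 7 (mod 19)
7^2 ≡ 11 (mod 19)
7^3 ≡ 1 (mod 19) ✓
The order of 7 is 3, so the subgroup it generates has 3 elements.
Index = |(Z/19Z)^×| / |⟨7⟩| = 18 / 3 = 6.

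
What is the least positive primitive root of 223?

φ(223) = 223 − 1 = 222 = 2 · 3 · 37.
g is a primitive root iff g^(222/q) ≢ 1 (mod 223) for each prime q ∈ {2, 3, 37}.
g = 2: 2^111 ≡ 1 — hits 1, so not a primitive root.
g = 3: 3^111 ≡ 222; 3^74 ≡ 183; 3^6 ≡ 60 — none is 1, so 3 is a primitive root.
Hence the least primitive root of 223 is 3.

3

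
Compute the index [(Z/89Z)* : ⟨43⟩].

ord(43) | φ(89) = 89 − 1 = 88 = 2^3 · 11.
Divisors of 88: 1, 2, 4, 8, 11, 22, 44, 88.
Test each divisor d:
43^1 ≡ 43 (mod 89)
43^2 ≡ 69 (mod 89)
43^4 ≡ 44 (mod 89)
43^8 ≡ 67 (mod 89)
43^11 ≡ 52 (mod 89)
43^22 ≡ 34 (mod 89)
43^44 ≡ 88 (mod 89)
43^88 ≡ 1 (mod 89) ✓
The order of 43 is 88, so the subgroup it generates has 88 elements.
The index is φ(89) / ord(43) = 88 / 88 = 1.

1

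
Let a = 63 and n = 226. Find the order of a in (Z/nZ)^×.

56

By Lagrange's theorem, ord_226(63) divides φ(226) = φ(2)·φ(113) = 1·112 = 112 = 2^4 · 7.
Divisors of 112: 1, 2, 4, 7, 8, 14, 16, 28, 56, 112.
Test each divisor d:
63^1 ≡ 63 (mod 226)
63^2 ≡ 127 (mod 226)
63^4 ≡ 83 (mod 226)
63^7 ≡ 95 (mod 226)
63^8 ≡ 109 (mod 226)
63^14 ≡ 211 (mod 226)
63^16 ≡ 129 (mod 226)
63^28 ≡ 225 (mod 226)
63^56 ≡ 1 (mod 226) ✓
Hence ord(63) = 56.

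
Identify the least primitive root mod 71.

φ(71) = 71 − 1 = 70 = 2 · 5 · 7.
Test candidates g = 2, 3, … against the prime factors q ∈ {2, 5, 7} of φ(71): g is a generator iff g^(70/q) ≢ 1 for every such q.
g = 2: 2^35 ≡ 1 — hits 1, so not a primitive root.
g = 3: 3^35 ≡ 1 — hits 1, so not a primitive root.
g = 4: 4^35 ≡ 1 — hits 1, so not a primitive root.
g = 5: 5^35 ≡ 1 — hits 1, so not a primitive root.
g = 6: 6^35 ≡ 1 — hits 1, so not a primitive root.
g = 7: 7^35 ≡ 70; 7^14 ≡ 54; 7^10 ≡ 45 — none is 1, so 7 is a primitive root.
Hence the least primitive root of 71 is 7.

7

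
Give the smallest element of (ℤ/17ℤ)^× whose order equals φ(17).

3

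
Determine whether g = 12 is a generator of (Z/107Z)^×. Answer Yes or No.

φ(107) = 107 − 1 = 106 = 2 · 53.
It suffices to check that the order of 12 is not a proper divisor of 106: compute 12^(106/q) for q ∈ {2, 53}.
12^53 ≡ 1 (mod 107)  [q = 2: ≡ 1 ✗]
12^2 ≡ 37 (mod 107)  [q = 53: ≢ 1 ✓]
Since 12^53 ≡ 1, the order of 12 divides 53 < 106, so 12 is not a primitive root.

No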